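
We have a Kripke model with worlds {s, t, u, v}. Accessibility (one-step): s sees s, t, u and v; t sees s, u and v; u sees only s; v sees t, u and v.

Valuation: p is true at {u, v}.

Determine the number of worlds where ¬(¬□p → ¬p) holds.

2

s: ¬□p → ¬p is T. ✗
t: ¬□p → ¬p is T. ✗
u: ¬□p → ¬p is F. ✓
v: ¬□p → ¬p is F. ✓
Satisfying worlds: {u, v}.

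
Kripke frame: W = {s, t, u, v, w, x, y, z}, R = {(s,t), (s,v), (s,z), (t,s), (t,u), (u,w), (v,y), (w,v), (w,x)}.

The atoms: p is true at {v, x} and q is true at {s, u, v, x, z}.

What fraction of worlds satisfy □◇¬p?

1/2

s: successors {t, v, z}; ◇¬p there: t:T, v:T, z:F. ✗
t: successors {s, u}; ◇¬p there: s:T, u:T. ✓
u: successors {w}; ◇¬p there: w:F. ✗
v: successors {y}; ◇¬p there: y:F. ✗
w: successors {v, x}; ◇¬p there: v:T, x:F. ✗
x: no successors, so □◇¬p holds vacuously. ✓
y: no successors, so □◇¬p holds vacuously. ✓
z: no successors, so □◇¬p holds vacuously. ✓
That's 4 of 8 worlds, so 4/8 = 1/2.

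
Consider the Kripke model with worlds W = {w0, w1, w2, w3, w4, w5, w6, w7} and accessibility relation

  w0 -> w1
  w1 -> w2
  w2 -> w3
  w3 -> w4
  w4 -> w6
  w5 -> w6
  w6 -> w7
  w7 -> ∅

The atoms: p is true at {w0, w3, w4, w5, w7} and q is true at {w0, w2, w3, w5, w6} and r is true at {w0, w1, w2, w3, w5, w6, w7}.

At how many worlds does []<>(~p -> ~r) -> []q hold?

w0: []<>(~p -> ~r) is F, []q is F. ✓
w1: []<>(~p -> ~r) is T, []q is T. ✓
w2: []<>(~p -> ~r) is T, []q is T. ✓
w3: []<>(~p -> ~r) is F, []q is F. ✓
w4: []<>(~p -> ~r) is T, []q is T. ✓
w5: []<>(~p -> ~r) is T, []q is T. ✓
w6: []<>(~p -> ~r) is F, []q is F. ✓
w7: []<>(~p -> ~r) is T, []q is T. ✓
Satisfying worlds: {w0, w1, w2, w3, w4, w5, w6, w7}.

8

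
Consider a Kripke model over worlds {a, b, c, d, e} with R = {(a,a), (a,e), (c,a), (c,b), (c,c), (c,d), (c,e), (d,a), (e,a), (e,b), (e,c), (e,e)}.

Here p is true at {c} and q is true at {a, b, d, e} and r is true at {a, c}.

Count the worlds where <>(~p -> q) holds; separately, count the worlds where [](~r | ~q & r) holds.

4 and 1

For <>(~p -> q):
a: successors {a, e}; ~p -> q there: a:T, e:T. ✓
b: no successors, so <>(~p -> q) fails. ✗
c: successors {a, b, c, d, e}; ~p -> q there: a:T, b:T, c:T, d:T, e:T. ✓
d: successors {a}; ~p -> q there: a:T. ✓
e: successors {a, b, c, e}; ~p -> q there: a:T, b:T, c:T, e:T. ✓
— 4 worlds.
For [](~r | ~q & r):
a: successors {a, e}; ~r | ~q & r there: a:F, e:T. ✗
b: no successors, so [](~r | ~q & r) holds vacuously. ✓
c: successors {a, b, c, d, e}; ~r | ~q & r there: a:F, b:T, c:T, d:T, e:T. ✗
d: successors {a}; ~r | ~q & r there: a:F. ✗
e: successors {a, b, c, e}; ~r | ~q & r there: a:F, b:T, c:T, e:T. ✗
— 1 world.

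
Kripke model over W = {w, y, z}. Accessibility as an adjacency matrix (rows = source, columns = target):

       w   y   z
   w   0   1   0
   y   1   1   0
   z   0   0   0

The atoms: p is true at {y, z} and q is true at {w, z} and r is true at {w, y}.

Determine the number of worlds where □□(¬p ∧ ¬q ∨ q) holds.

w: successors {y}; □(¬p ∧ ¬q ∨ q) there: y:F. ✗
y: successors {w, y}; □(¬p ∧ ¬q ∨ q) there: w:F, y:F. ✗
z: no successors, so □□(¬p ∧ ¬q ∨ q) holds vacuously. ✓
Satisfying worlds: {z}.

1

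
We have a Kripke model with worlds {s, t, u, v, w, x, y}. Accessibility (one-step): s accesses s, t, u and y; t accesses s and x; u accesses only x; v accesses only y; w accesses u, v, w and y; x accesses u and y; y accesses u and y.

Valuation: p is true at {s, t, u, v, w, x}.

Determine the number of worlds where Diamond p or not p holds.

s: Diamond p is T, not p is F. ✓
t: Diamond p is T, not p is F. ✓
u: Diamond p is T, not p is F. ✓
v: Diamond p is F, not p is F. ✗
w: Diamond p is T, not p is F. ✓
x: Diamond p is T, not p is F. ✓
y: Diamond p is T, not p is T. ✓
Satisfying worlds: {s, t, u, w, x, y}.

6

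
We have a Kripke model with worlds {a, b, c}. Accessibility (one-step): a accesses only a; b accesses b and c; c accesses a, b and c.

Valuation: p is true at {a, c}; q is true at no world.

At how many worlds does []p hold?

1

a: successors {a}; p there: a:T. ✓
b: successors {b, c}; p there: b:F, c:T. ✗
c: successors {a, b, c}; p there: a:T, b:F, c:T. ✗
Satisfying worlds: {a}.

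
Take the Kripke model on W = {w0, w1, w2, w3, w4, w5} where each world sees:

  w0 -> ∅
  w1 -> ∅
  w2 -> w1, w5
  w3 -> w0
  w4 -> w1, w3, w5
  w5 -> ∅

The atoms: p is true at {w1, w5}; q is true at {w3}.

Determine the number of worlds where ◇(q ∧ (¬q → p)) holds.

w0: no successors, so ◇(q ∧ (¬q → p)) fails. ✗
w1: no successors, so ◇(q ∧ (¬q → p)) fails. ✗
w2: successors {w1, w5}; q ∧ (¬q → p) there: w1:F, w5:F. ✗
w3: successors {w0}; q ∧ (¬q → p) there: w0:F. ✗
w4: successors {w1, w3, w5}; q ∧ (¬q → p) there: w1:F, w3:T, w5:F. ✓
w5: no successors, so ◇(q ∧ (¬q → p)) fails. ✗
Satisfying worlds: {w4}.

1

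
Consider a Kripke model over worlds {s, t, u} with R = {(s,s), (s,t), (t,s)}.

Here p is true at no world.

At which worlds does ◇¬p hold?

s: successors {s, t}; ¬p there: s:T, t:T. ✓
t: successors {s}; ¬p there: s:T. ✓
u: no successors, so ◇¬p fails. ✗

{s, t}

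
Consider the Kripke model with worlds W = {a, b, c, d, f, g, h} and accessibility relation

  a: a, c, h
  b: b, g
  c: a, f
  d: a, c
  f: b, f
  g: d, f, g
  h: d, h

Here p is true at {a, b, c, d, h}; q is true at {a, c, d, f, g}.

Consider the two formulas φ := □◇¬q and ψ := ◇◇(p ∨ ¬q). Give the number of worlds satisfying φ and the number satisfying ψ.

For □◇¬q:
a: successors {a, c, h}; ◇¬q there: a:T, c:F, h:T. ✗
b: successors {b, g}; ◇¬q there: b:T, g:F. ✗
c: successors {a, f}; ◇¬q there: a:T, f:T. ✓
d: successors {a, c}; ◇¬q there: a:T, c:F. ✗
f: successors {b, f}; ◇¬q there: b:T, f:T. ✓
g: successors {d, f, g}; ◇¬q there: d:F, f:T, g:F. ✗
h: successors {d, h}; ◇¬q there: d:F, h:T. ✗
— 2 worlds.
For ◇◇(p ∨ ¬q):
a: successors {a, c, h}; ◇(p ∨ ¬q) there: a:T, c:T, h:T. ✓
b: successors {b, g}; ◇(p ∨ ¬q) there: b:T, g:T. ✓
c: successors {a, f}; ◇(p ∨ ¬q) there: a:T, f:T. ✓
d: successors {a, c}; ◇(p ∨ ¬q) there: a:T, c:T. ✓
f: successors {b, f}; ◇(p ∨ ¬q) there: b:T, f:T. ✓
g: successors {d, f, g}; ◇(p ∨ ¬q) there: d:T, f:T, g:T. ✓
h: successors {d, h}; ◇(p ∨ ¬q) there: d:T, h:T. ✓
— 7 worlds.

2 and 7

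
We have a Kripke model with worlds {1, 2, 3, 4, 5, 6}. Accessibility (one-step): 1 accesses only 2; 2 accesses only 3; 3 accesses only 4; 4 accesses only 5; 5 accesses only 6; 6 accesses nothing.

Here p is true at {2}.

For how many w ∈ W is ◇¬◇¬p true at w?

1

1: successors {2}; ¬◇¬p there: 2:F. ✗
2: successors {3}; ¬◇¬p there: 3:F. ✗
3: successors {4}; ¬◇¬p there: 4:F. ✗
4: successors {5}; ¬◇¬p there: 5:F. ✗
5: successors {6}; ¬◇¬p there: 6:T. ✓
6: no successors, so ◇¬◇¬p fails. ✗
Satisfying worlds: {5}.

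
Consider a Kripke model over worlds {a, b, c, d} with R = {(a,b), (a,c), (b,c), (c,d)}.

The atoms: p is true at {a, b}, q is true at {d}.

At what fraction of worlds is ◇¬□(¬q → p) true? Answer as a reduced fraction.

1/4

a: successors {b, c}; ¬□(¬q → p) there: b:T, c:F. ✓
b: successors {c}; ¬□(¬q → p) there: c:F. ✗
c: successors {d}; ¬□(¬q → p) there: d:F. ✗
d: no successors, so ◇¬□(¬q → p) fails. ✗
That's 1 of 4 worlds, so 1/4.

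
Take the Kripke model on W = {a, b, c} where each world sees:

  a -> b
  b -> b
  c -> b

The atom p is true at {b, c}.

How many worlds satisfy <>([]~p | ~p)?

0

a: successors {b}; []~p | ~p there: b:F. ✗
b: successors {b}; []~p | ~p there: b:F. ✗
c: successors {b}; []~p | ~p there: b:F. ✗
Satisfying worlds: ∅.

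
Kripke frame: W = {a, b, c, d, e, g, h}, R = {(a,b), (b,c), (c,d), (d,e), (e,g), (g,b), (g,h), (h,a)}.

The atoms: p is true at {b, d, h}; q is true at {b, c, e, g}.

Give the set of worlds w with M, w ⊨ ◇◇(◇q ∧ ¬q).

{b, g}

a: successors {b}; ◇(◇q ∧ ¬q) there: b:F. ✗
b: successors {c}; ◇(◇q ∧ ¬q) there: c:T. ✓
c: successors {d}; ◇(◇q ∧ ¬q) there: d:F. ✗
d: successors {e}; ◇(◇q ∧ ¬q) there: e:F. ✗
e: successors {g}; ◇(◇q ∧ ¬q) there: g:F. ✗
g: successors {b, h}; ◇(◇q ∧ ¬q) there: b:F, h:T. ✓
h: successors {a}; ◇(◇q ∧ ¬q) there: a:F. ✗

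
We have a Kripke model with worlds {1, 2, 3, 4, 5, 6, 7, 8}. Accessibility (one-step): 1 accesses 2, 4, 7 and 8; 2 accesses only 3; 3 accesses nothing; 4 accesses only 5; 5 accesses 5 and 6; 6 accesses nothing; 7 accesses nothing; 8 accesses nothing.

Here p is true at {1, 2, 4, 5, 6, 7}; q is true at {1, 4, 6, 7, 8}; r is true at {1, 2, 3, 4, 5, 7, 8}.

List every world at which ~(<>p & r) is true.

1: <>p & r is T. ✗
2: <>p & r is F. ✓
3: <>p & r is F. ✓
4: <>p & r is T. ✗
5: <>p & r is T. ✗
6: <>p & r is F. ✓
7: <>p & r is F. ✓
8: <>p & r is F. ✓

{2, 3, 6, 7, 8}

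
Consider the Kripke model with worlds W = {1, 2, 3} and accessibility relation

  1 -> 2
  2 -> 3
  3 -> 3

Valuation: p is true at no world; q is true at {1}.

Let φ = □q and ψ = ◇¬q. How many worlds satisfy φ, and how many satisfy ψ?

For □q:
1: successors {2}; q there: 2:F. ✗
2: successors {3}; q there: 3:F. ✗
3: successors {3}; q there: 3:F. ✗
— 0 worlds.
For ◇¬q:
1: successors {2}; ¬q there: 2:T. ✓
2: successors {3}; ¬q there: 3:T. ✓
3: successors {3}; ¬q there: 3:T. ✓
— 3 worlds.

0 and 3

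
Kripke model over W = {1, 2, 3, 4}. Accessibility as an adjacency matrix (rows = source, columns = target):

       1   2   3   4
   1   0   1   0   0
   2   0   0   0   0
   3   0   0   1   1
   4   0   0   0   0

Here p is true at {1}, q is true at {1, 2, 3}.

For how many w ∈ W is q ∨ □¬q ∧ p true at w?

3

1: q is T, □¬q ∧ p is F. ✓
2: q is T, □¬q ∧ p is F. ✓
3: q is T, □¬q ∧ p is F. ✓
4: q is F, □¬q ∧ p is F. ✗
Satisfying worlds: {1, 2, 3}.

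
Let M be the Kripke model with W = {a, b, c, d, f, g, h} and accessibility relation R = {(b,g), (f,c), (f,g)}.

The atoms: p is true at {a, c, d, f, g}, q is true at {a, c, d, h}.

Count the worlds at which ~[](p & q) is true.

a: [](p & q) is T. ✗
b: [](p & q) is F. ✓
c: [](p & q) is T. ✗
d: [](p & q) is T. ✗
f: [](p & q) is F. ✓
g: [](p & q) is T. ✗
h: [](p & q) is T. ✗
Satisfying worlds: {b, f}.

2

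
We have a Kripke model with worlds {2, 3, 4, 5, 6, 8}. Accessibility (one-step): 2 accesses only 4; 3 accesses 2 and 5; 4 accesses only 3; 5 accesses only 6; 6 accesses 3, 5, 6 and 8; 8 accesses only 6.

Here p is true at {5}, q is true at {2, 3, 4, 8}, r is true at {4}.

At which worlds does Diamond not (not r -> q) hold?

{3, 5, 6, 8}

2: successors {4}; not (not r -> q) there: 4:F. ✗
3: successors {2, 5}; not (not r -> q) there: 2:F, 5:T. ✓
4: successors {3}; not (not r -> q) there: 3:F. ✗
5: successors {6}; not (not r -> q) there: 6:T. ✓
6: successors {3, 5, 6, 8}; not (not r -> q) there: 3:F, 5:T, 6:T, 8:F. ✓
8: successors {6}; not (not r -> q) there: 6:T. ✓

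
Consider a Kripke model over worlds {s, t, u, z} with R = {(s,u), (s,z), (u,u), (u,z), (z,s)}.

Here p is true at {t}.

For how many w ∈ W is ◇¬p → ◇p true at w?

s: ◇¬p is T, ◇p is F. ✗
t: ◇¬p is F, ◇p is F. ✓
u: ◇¬p is T, ◇p is F. ✗
z: ◇¬p is T, ◇p is F. ✗
Satisfying worlds: {t}.

1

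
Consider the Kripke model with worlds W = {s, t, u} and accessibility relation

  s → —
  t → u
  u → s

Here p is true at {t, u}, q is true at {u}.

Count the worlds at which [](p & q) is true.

2

s: no successors, so [](p & q) holds vacuously. ✓
t: successors {u}; p & q there: u:T. ✓
u: successors {s}; p & q there: s:F. ✗
Satisfying worlds: {s, t}.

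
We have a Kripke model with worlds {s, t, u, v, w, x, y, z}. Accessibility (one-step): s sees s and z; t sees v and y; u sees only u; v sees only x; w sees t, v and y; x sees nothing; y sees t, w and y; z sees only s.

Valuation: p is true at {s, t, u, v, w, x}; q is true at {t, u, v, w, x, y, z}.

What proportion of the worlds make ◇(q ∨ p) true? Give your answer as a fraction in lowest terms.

7/8

s: successors {s, z}; q ∨ p there: s:T, z:T. ✓
t: successors {v, y}; q ∨ p there: v:T, y:T. ✓
u: successors {u}; q ∨ p there: u:T. ✓
v: successors {x}; q ∨ p there: x:T. ✓
w: successors {t, v, y}; q ∨ p there: t:T, v:T, y:T. ✓
x: no successors, so ◇(q ∨ p) fails. ✗
y: successors {t, w, y}; q ∨ p there: t:T, w:T, y:T. ✓
z: successors {s}; q ∨ p there: s:T. ✓
That's 7 of 8 worlds, so 7/8.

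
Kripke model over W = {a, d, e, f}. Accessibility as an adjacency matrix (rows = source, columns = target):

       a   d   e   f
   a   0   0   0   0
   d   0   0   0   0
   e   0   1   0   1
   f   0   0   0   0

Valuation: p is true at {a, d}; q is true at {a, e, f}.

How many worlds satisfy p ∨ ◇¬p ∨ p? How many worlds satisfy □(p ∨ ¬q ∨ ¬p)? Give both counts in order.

For p ∨ ◇¬p ∨ p:
a: p is T, ◇¬p ∨ p is T. ✓
d: p is T, ◇¬p ∨ p is T. ✓
e: p is F, ◇¬p ∨ p is T. ✓
f: p is F, ◇¬p ∨ p is F. ✗
— 3 worlds.
For □(p ∨ ¬q ∨ ¬p):
a: no successors, so □(p ∨ ¬q ∨ ¬p) holds vacuously. ✓
d: no successors, so □(p ∨ ¬q ∨ ¬p) holds vacuously. ✓
e: successors {d, f}; p ∨ ¬q ∨ ¬p there: d:T, f:T. ✓
f: no successors, so □(p ∨ ¬q ∨ ¬p) holds vacuously. ✓
— 4 worlds.

3 and 4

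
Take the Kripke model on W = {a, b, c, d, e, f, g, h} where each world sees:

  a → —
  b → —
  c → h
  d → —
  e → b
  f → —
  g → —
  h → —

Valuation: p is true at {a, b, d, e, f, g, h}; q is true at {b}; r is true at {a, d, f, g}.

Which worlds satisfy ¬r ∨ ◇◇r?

{b, c, e, h}

a: ¬r is F, ◇◇r is F. ✗
b: ¬r is T, ◇◇r is F. ✓
c: ¬r is T, ◇◇r is F. ✓
d: ¬r is F, ◇◇r is F. ✗
e: ¬r is T, ◇◇r is F. ✓
f: ¬r is F, ◇◇r is F. ✗
g: ¬r is F, ◇◇r is F. ✗
h: ¬r is T, ◇◇r is F. ✓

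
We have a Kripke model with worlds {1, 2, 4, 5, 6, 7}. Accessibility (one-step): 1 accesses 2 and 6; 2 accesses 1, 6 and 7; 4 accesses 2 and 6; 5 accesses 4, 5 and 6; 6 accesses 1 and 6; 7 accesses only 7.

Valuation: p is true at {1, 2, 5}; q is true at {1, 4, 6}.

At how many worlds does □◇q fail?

1: successors {2, 6}; ◇q there: 2:T, 6:T. ✓
2: successors {1, 6, 7}; ◇q there: 1:T, 6:T, 7:F. ✗
4: successors {2, 6}; ◇q there: 2:T, 6:T. ✓
5: successors {4, 5, 6}; ◇q there: 4:T, 5:T, 6:T. ✓
6: successors {1, 6}; ◇q there: 1:T, 6:T. ✓
7: successors {7}; ◇q there: 7:F. ✗
Satisfying worlds: {1, 4, 5, 6}.
So □◇q fails at the other 2 worlds.

2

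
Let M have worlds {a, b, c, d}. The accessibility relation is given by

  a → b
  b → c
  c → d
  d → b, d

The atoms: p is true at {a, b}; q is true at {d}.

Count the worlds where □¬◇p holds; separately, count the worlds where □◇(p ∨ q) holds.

2 and 2

For □¬◇p:
a: successors {b}; ¬◇p there: b:T. ✓
b: successors {c}; ¬◇p there: c:T. ✓
c: successors {d}; ¬◇p there: d:F. ✗
d: successors {b, d}; ¬◇p there: b:T, d:F. ✗
— 2 worlds.
For □◇(p ∨ q):
a: successors {b}; ◇(p ∨ q) there: b:F. ✗
b: successors {c}; ◇(p ∨ q) there: c:T. ✓
c: successors {d}; ◇(p ∨ q) there: d:T. ✓
d: successors {b, d}; ◇(p ∨ q) there: b:F, d:T. ✗
— 2 worlds.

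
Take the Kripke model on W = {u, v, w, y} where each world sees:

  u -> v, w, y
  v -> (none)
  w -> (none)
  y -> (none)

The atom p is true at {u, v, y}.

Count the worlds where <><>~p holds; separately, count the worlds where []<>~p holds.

0 and 3

For <><>~p:
u: successors {v, w, y}; <>~p there: v:F, w:F, y:F. ✗
v: no successors, so <><>~p fails. ✗
w: no successors, so <><>~p fails. ✗
y: no successors, so <><>~p fails. ✗
— 0 worlds.
For []<>~p:
u: successors {v, w, y}; <>~p there: v:F, w:F, y:F. ✗
v: no successors, so []<>~p holds vacuously. ✓
w: no successors, so []<>~p holds vacuously. ✓
y: no successors, so []<>~p holds vacuously. ✓
— 3 worlds.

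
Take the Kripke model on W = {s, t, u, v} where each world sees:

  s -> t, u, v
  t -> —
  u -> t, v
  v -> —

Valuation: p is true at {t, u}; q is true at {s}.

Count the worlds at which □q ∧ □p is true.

s: □q is F, □p is F. ✗
t: □q is T, □p is T. ✓
u: □q is F, □p is F. ✗
v: □q is T, □p is T. ✓
Satisfying worlds: {t, v}.

2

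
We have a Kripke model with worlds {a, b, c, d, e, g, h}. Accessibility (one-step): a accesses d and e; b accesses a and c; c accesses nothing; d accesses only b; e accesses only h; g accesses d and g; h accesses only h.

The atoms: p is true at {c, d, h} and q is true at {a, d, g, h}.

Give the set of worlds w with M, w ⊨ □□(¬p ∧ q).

a: successors {d, e}; □(¬p ∧ q) there: d:F, e:F. ✗
b: successors {a, c}; □(¬p ∧ q) there: a:F, c:T. ✗
c: no successors, so □□(¬p ∧ q) holds vacuously. ✓
d: successors {b}; □(¬p ∧ q) there: b:F. ✗
e: successors {h}; □(¬p ∧ q) there: h:F. ✗
g: successors {d, g}; □(¬p ∧ q) there: d:F, g:F. ✗
h: successors {h}; □(¬p ∧ q) there: h:F. ✗

{c}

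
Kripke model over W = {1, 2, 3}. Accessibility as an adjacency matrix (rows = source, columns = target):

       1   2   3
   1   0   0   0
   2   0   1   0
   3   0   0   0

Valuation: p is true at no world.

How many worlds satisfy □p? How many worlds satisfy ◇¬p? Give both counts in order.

For □p:
1: no successors, so □p holds vacuously. ✓
2: successors {2}; p there: 2:F. ✗
3: no successors, so □p holds vacuously. ✓
— 2 worlds.
For ◇¬p:
1: no successors, so ◇¬p fails. ✗
2: successors {2}; ¬p there: 2:T. ✓
3: no successors, so ◇¬p fails. ✗
— 1 world.

2 and 1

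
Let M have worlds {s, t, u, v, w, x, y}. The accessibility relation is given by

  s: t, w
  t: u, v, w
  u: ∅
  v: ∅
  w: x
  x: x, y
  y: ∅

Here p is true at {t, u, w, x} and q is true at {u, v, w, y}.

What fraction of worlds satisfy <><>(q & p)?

s: successors {t, w}; <>(q & p) there: t:T, w:F. ✓
t: successors {u, v, w}; <>(q & p) there: u:F, v:F, w:F. ✗
u: no successors, so <><>(q & p) fails. ✗
v: no successors, so <><>(q & p) fails. ✗
w: successors {x}; <>(q & p) there: x:F. ✗
x: successors {x, y}; <>(q & p) there: x:F, y:F. ✗
y: no successors, so <><>(q & p) fails. ✗
That's 1 of 7 worlds, so 1/7.

1/7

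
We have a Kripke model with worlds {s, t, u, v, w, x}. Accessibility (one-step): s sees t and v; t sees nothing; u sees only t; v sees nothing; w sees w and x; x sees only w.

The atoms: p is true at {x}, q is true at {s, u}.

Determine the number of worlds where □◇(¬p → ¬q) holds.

s: successors {t, v}; ◇(¬p → ¬q) there: t:F, v:F. ✗
t: no successors, so □◇(¬p → ¬q) holds vacuously. ✓
u: successors {t}; ◇(¬p → ¬q) there: t:F. ✗
v: no successors, so □◇(¬p → ¬q) holds vacuously. ✓
w: successors {w, x}; ◇(¬p → ¬q) there: w:T, x:T. ✓
x: successors {w}; ◇(¬p → ¬q) there: w:T. ✓
Satisfying worlds: {t, v, w, x}.

4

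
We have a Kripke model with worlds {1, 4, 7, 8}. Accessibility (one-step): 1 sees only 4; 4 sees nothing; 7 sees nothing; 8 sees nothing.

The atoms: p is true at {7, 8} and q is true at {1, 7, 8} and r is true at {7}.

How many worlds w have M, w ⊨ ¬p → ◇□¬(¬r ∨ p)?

3

1: ¬p is T, ◇□¬(¬r ∨ p) is T. ✓
4: ¬p is T, ◇□¬(¬r ∨ p) is F. ✗
7: ¬p is F, ◇□¬(¬r ∨ p) is F. ✓
8: ¬p is F, ◇□¬(¬r ∨ p) is F. ✓
Satisfying worlds: {1, 7, 8}.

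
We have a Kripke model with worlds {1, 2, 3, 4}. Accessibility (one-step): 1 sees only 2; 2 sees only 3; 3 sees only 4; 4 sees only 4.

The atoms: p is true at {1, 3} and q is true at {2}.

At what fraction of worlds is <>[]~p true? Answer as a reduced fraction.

3/4

1: successors {2}; []~p there: 2:F. ✗
2: successors {3}; []~p there: 3:T. ✓
3: successors {4}; []~p there: 4:T. ✓
4: successors {4}; []~p there: 4:T. ✓
That's 3 of 4 worlds, so 3/4.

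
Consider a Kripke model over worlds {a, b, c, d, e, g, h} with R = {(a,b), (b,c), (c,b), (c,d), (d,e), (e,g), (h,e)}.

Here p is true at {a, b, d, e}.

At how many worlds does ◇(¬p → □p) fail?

1

a: successors {b}; ¬p → □p there: b:T. ✓
b: successors {c}; ¬p → □p there: c:T. ✓
c: successors {b, d}; ¬p → □p there: b:T, d:T. ✓
d: successors {e}; ¬p → □p there: e:T. ✓
e: successors {g}; ¬p → □p there: g:T. ✓
g: no successors, so ◇(¬p → □p) fails. ✗
h: successors {e}; ¬p → □p there: e:T. ✓
Satisfying worlds: {a, b, c, d, e, h}.
So ◇(¬p → □p) fails at the other 1 world.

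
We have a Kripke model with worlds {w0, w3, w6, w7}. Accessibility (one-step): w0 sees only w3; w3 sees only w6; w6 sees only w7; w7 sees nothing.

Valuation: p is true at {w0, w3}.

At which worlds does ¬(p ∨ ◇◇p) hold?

{w6, w7}

w0: p ∨ ◇◇p is T. ✗
w3: p ∨ ◇◇p is T. ✗
w6: p ∨ ◇◇p is F. ✓
w7: p ∨ ◇◇p is F. ✓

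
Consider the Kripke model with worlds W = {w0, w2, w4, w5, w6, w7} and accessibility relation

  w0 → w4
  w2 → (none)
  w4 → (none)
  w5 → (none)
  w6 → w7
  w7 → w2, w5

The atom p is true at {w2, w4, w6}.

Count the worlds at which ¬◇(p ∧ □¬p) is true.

w0: ◇(p ∧ □¬p) is T. ✗
w2: ◇(p ∧ □¬p) is F. ✓
w4: ◇(p ∧ □¬p) is F. ✓
w5: ◇(p ∧ □¬p) is F. ✓
w6: ◇(p ∧ □¬p) is F. ✓
w7: ◇(p ∧ □¬p) is T. ✗
Satisfying worlds: {w2, w4, w5, w6}.

4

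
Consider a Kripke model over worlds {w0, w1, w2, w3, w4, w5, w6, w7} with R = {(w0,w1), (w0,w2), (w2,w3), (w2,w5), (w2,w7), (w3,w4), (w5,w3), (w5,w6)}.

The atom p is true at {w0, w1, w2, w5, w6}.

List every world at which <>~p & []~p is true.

{w3}

w0: <>~p is F, []~p is F. ✗
w1: <>~p is F, []~p is T. ✗
w2: <>~p is T, []~p is F. ✗
w3: <>~p is T, []~p is T. ✓
w4: <>~p is F, []~p is T. ✗
w5: <>~p is T, []~p is F. ✗
w6: <>~p is F, []~p is T. ✗
w7: <>~p is F, []~p is T. ✗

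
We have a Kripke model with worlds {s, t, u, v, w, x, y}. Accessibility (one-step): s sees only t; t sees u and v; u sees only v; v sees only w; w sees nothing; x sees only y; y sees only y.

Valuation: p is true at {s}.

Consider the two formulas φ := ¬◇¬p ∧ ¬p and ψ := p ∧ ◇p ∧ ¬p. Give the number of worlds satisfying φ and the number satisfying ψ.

1 and 0

For ¬◇¬p ∧ ¬p:
s: ¬◇¬p is F, ¬p is F. ✗
t: ¬◇¬p is F, ¬p is T. ✗
u: ¬◇¬p is F, ¬p is T. ✗
v: ¬◇¬p is F, ¬p is T. ✗
w: ¬◇¬p is T, ¬p is T. ✓
x: ¬◇¬p is F, ¬p is T. ✗
y: ¬◇¬p is F, ¬p is T. ✗
— 1 world.
For p ∧ ◇p ∧ ¬p:
s: p ∧ ◇p is F, ¬p is F. ✗
t: p ∧ ◇p is F, ¬p is T. ✗
u: p ∧ ◇p is F, ¬p is T. ✗
v: p ∧ ◇p is F, ¬p is T. ✗
w: p ∧ ◇p is F, ¬p is T. ✗
x: p ∧ ◇p is F, ¬p is T. ✗
y: p ∧ ◇p is F, ¬p is T. ✗
— 0 worlds.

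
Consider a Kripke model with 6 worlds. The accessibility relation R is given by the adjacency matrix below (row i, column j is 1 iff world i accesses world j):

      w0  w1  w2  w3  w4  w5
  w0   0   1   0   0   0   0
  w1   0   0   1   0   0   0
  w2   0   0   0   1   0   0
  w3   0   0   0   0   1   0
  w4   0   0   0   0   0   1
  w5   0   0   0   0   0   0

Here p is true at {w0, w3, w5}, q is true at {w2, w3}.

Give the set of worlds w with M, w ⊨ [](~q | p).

{w0, w2, w3, w4, w5}

w0: successors {w1}; ~q | p there: w1:T. ✓
w1: successors {w2}; ~q | p there: w2:F. ✗
w2: successors {w3}; ~q | p there: w3:T. ✓
w3: successors {w4}; ~q | p there: w4:T. ✓
w4: successors {w5}; ~q | p there: w5:T. ✓
w5: no successors, so [](~q | p) holds vacuously. ✓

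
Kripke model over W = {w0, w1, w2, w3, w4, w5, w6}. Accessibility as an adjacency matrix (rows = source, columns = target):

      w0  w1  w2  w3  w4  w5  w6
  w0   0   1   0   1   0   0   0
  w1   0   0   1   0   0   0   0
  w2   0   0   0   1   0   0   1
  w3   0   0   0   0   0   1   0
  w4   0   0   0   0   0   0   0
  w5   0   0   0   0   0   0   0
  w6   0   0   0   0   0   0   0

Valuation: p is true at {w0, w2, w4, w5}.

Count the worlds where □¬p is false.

2

w0: successors {w1, w3}; ¬p there: w1:T, w3:T. ✓
w1: successors {w2}; ¬p there: w2:F. ✗
w2: successors {w3, w6}; ¬p there: w3:T, w6:T. ✓
w3: successors {w5}; ¬p there: w5:F. ✗
w4: no successors, so □¬p holds vacuously. ✓
w5: no successors, so □¬p holds vacuously. ✓
w6: no successors, so □¬p holds vacuously. ✓
Satisfying worlds: {w0, w2, w4, w5, w6}.
So □¬p fails at the other 2 worlds.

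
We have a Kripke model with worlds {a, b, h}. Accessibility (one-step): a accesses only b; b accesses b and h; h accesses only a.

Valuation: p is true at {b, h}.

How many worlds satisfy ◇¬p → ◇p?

a: ◇¬p is F, ◇p is T. ✓
b: ◇¬p is F, ◇p is T. ✓
h: ◇¬p is T, ◇p is F. ✗
Satisfying worlds: {a, b}.

2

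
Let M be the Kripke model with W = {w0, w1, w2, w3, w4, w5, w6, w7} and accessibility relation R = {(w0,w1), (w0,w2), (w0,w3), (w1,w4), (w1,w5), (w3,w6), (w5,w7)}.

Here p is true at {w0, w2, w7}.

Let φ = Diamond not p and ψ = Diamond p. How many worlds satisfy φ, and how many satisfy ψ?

3 and 2

For Diamond not p:
w0: successors {w1, w2, w3}; not p there: w1:T, w2:F, w3:T. ✓
w1: successors {w4, w5}; not p there: w4:T, w5:T. ✓
w2: no successors, so Diamond not p fails. ✗
w3: successors {w6}; not p there: w6:T. ✓
w4: no successors, so Diamond not p fails. ✗
w5: successors {w7}; not p there: w7:F. ✗
w6: no successors, so Diamond not p fails. ✗
w7: no successors, so Diamond not p fails. ✗
— 3 worlds.
For Diamond p:
w0: successors {w1, w2, w3}; p there: w1:F, w2:T, w3:F. ✓
w1: successors {w4, w5}; p there: w4:F, w5:F. ✗
w2: no successors, so Diamond p fails. ✗
w3: successors {w6}; p there: w6:F. ✗
w4: no successors, so Diamond p fails. ✗
w5: successors {w7}; p there: w7:T. ✓
w6: no successors, so Diamond p fails. ✗
w7: no successors, so Diamond p fails. ✗
— 2 worlds.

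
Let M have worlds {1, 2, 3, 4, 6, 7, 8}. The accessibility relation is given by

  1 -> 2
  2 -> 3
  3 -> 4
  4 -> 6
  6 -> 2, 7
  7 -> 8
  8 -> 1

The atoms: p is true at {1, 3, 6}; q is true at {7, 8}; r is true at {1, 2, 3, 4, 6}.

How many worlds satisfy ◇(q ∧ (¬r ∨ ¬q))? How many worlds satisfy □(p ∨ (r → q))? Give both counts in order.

For ◇(q ∧ (¬r ∨ ¬q)):
1: successors {2}; q ∧ (¬r ∨ ¬q) there: 2:F. ✗
2: successors {3}; q ∧ (¬r ∨ ¬q) there: 3:F. ✗
3: successors {4}; q ∧ (¬r ∨ ¬q) there: 4:F. ✗
4: successors {6}; q ∧ (¬r ∨ ¬q) there: 6:F. ✗
6: successors {2, 7}; q ∧ (¬r ∨ ¬q) there: 2:F, 7:T. ✓
7: successors {8}; q ∧ (¬r ∨ ¬q) there: 8:T. ✓
8: successors {1}; q ∧ (¬r ∨ ¬q) there: 1:F. ✗
— 2 worlds.
For □(p ∨ (r → q)):
1: successors {2}; p ∨ (r → q) there: 2:F. ✗
2: successors {3}; p ∨ (r → q) there: 3:T. ✓
3: successors {4}; p ∨ (r → q) there: 4:F. ✗
4: successors {6}; p ∨ (r → q) there: 6:T. ✓
6: successors {2, 7}; p ∨ (r → q) there: 2:F, 7:T. ✗
7: successors {8}; p ∨ (r → q) there: 8:T. ✓
8: successors {1}; p ∨ (r → q) there: 1:T. ✓
— 4 worlds.

2 and 4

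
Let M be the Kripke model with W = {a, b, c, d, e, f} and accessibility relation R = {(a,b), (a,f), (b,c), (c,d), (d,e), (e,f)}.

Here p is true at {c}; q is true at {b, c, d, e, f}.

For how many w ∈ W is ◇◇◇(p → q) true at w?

3

a: successors {b, f}; ◇◇(p → q) there: b:T, f:F. ✓
b: successors {c}; ◇◇(p → q) there: c:T. ✓
c: successors {d}; ◇◇(p → q) there: d:T. ✓
d: successors {e}; ◇◇(p → q) there: e:F. ✗
e: successors {f}; ◇◇(p → q) there: f:F. ✗
f: no successors, so ◇◇◇(p → q) fails. ✗
Satisfying worlds: {a, b, c}.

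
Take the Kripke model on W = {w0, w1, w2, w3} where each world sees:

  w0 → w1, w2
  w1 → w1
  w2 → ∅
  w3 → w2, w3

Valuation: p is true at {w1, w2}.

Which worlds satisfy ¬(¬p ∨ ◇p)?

{w2}

w0: ¬p ∨ ◇p is T. ✗
w1: ¬p ∨ ◇p is T. ✗
w2: ¬p ∨ ◇p is F. ✓
w3: ¬p ∨ ◇p is T. ✗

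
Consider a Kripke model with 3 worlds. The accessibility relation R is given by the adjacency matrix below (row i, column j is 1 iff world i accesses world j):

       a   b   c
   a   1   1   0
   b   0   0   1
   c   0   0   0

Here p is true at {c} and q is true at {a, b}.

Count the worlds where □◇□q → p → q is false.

1

a: □◇□q is T, p → q is T. ✓
b: □◇□q is F, p → q is T. ✓
c: □◇□q is T, p → q is F. ✗
Satisfying worlds: {a, b}.
So □◇□q → p → q fails at the other 1 world.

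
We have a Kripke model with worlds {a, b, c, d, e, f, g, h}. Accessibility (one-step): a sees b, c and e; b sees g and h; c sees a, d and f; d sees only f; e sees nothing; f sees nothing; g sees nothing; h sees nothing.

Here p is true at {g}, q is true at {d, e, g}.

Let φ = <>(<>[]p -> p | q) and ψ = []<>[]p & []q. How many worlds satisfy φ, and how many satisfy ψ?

For <>(<>[]p -> p | q):
a: successors {b, c, e}; <>[]p -> p | q there: b:F, c:F, e:T. ✓
b: successors {g, h}; <>[]p -> p | q there: g:T, h:T. ✓
c: successors {a, d, f}; <>[]p -> p | q there: a:F, d:T, f:T. ✓
d: successors {f}; <>[]p -> p | q there: f:T. ✓
e: no successors, so <>(<>[]p -> p | q) fails. ✗
f: no successors, so <>(<>[]p -> p | q) fails. ✗
g: no successors, so <>(<>[]p -> p | q) fails. ✗
h: no successors, so <>(<>[]p -> p | q) fails. ✗
— 4 worlds.
For []<>[]p & []q:
a: []<>[]p is F, []q is F. ✗
b: []<>[]p is F, []q is F. ✗
c: []<>[]p is F, []q is F. ✗
d: []<>[]p is F, []q is F. ✗
e: []<>[]p is T, []q is T. ✓
f: []<>[]p is T, []q is T. ✓
g: []<>[]p is T, []q is T. ✓
h: []<>[]p is T, []q is T. ✓
— 4 worlds.

4 and 4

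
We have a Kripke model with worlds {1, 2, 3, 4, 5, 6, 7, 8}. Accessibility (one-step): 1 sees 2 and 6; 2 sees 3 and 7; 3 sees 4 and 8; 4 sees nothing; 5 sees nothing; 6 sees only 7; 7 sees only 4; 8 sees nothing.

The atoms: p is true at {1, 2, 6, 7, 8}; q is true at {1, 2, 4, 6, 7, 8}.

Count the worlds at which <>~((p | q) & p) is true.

3

1: successors {2, 6}; ~((p | q) & p) there: 2:F, 6:F. ✗
2: successors {3, 7}; ~((p | q) & p) there: 3:T, 7:F. ✓
3: successors {4, 8}; ~((p | q) & p) there: 4:T, 8:F. ✓
4: no successors, so <>~((p | q) & p) fails. ✗
5: no successors, so <>~((p | q) & p) fails. ✗
6: successors {7}; ~((p | q) & p) there: 7:F. ✗
7: successors {4}; ~((p | q) & p) there: 4:T. ✓
8: no successors, so <>~((p | q) & p) fails. ✗
Satisfying worlds: {2, 3, 7}.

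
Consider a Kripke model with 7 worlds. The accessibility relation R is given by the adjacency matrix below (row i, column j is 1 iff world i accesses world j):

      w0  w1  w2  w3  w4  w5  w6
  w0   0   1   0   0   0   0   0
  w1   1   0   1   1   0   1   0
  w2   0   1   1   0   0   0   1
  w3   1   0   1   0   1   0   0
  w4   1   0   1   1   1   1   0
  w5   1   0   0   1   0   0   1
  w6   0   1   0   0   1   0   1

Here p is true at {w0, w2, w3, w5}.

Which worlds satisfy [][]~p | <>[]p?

{w0, w2, w6}

w0: [][]~p is F, <>[]p is T. ✓
w1: [][]~p is F, <>[]p is F. ✗
w2: [][]~p is F, <>[]p is T. ✓
w3: [][]~p is F, <>[]p is F. ✗
w4: [][]~p is F, <>[]p is F. ✗
w5: [][]~p is F, <>[]p is F. ✗
w6: [][]~p is F, <>[]p is T. ✓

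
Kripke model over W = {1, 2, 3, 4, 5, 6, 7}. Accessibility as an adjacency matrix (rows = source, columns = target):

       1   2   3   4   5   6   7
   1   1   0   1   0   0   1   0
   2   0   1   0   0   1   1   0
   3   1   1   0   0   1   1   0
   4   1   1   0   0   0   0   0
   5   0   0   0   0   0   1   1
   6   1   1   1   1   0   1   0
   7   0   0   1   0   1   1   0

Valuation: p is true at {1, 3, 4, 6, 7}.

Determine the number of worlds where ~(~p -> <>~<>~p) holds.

1: ~p -> <>~<>~p is T. ✗
2: ~p -> <>~<>~p is T. ✗
3: ~p -> <>~<>~p is T. ✗
4: ~p -> <>~<>~p is T. ✗
5: ~p -> <>~<>~p is F. ✓
6: ~p -> <>~<>~p is T. ✗
7: ~p -> <>~<>~p is T. ✗
Satisfying worlds: {5}.

1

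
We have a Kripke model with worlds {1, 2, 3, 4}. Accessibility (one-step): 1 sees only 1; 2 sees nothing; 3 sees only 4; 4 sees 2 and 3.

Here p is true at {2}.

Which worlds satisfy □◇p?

1: successors {1}; ◇p there: 1:F. ✗
2: no successors, so □◇p holds vacuously. ✓
3: successors {4}; ◇p there: 4:T. ✓
4: successors {2, 3}; ◇p there: 2:F, 3:F. ✗

{2, 3}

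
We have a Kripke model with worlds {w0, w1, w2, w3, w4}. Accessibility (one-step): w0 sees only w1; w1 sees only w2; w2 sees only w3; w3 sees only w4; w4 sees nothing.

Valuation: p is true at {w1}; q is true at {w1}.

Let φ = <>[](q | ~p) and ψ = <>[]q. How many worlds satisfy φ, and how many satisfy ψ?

For <>[](q | ~p):
w0: successors {w1}; [](q | ~p) there: w1:T. ✓
w1: successors {w2}; [](q | ~p) there: w2:T. ✓
w2: successors {w3}; [](q | ~p) there: w3:T. ✓
w3: successors {w4}; [](q | ~p) there: w4:T. ✓
w4: no successors, so <>[](q | ~p) fails. ✗
— 4 worlds.
For <>[]q:
w0: successors {w1}; []q there: w1:F. ✗
w1: successors {w2}; []q there: w2:F. ✗
w2: successors {w3}; []q there: w3:F. ✗
w3: successors {w4}; []q there: w4:T. ✓
w4: no successors, so <>[]q fails. ✗
— 1 world.

4 and 1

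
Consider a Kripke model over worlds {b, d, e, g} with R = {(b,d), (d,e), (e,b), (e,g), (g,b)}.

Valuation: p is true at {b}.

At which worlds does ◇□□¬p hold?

b: successors {d}; □□¬p there: d:F. ✗
d: successors {e}; □□¬p there: e:F. ✗
e: successors {b, g}; □□¬p there: b:T, g:T. ✓
g: successors {b}; □□¬p there: b:T. ✓

{e, g}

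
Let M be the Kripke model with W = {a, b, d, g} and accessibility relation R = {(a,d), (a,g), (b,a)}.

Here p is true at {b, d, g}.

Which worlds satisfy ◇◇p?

a: successors {d, g}; ◇p there: d:F, g:F. ✗
b: successors {a}; ◇p there: a:T. ✓
d: no successors, so ◇◇p fails. ✗
g: no successors, so ◇◇p fails. ✗

{b}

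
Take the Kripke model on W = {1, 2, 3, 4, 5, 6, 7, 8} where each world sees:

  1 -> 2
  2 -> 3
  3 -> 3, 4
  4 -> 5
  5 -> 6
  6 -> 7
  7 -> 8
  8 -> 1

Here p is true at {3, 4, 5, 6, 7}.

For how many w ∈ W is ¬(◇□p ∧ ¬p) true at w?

6

1: ◇□p ∧ ¬p is T. ✗
2: ◇□p ∧ ¬p is T. ✗
3: ◇□p ∧ ¬p is F. ✓
4: ◇□p ∧ ¬p is F. ✓
5: ◇□p ∧ ¬p is F. ✓
6: ◇□p ∧ ¬p is F. ✓
7: ◇□p ∧ ¬p is F. ✓
8: ◇□p ∧ ¬p is F. ✓
Satisfying worlds: {3, 4, 5, 6, 7, 8}.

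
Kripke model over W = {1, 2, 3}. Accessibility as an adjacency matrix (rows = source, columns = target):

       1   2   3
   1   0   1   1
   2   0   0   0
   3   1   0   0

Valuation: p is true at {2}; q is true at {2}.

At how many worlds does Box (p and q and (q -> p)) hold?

1: successors {2, 3}; p and q and (q -> p) there: 2:T, 3:F. ✗
2: no successors, so Box (p and q and (q -> p)) holds vacuously. ✓
3: successors {1}; p and q and (q -> p) there: 1:F. ✗
Satisfying worlds: {2}.

1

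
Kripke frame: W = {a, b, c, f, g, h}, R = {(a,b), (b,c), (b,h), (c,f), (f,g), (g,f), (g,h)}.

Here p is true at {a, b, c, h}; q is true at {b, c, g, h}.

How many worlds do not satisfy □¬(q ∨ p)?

4

a: successors {b}; ¬(q ∨ p) there: b:F. ✗
b: successors {c, h}; ¬(q ∨ p) there: c:F, h:F. ✗
c: successors {f}; ¬(q ∨ p) there: f:T. ✓
f: successors {g}; ¬(q ∨ p) there: g:F. ✗
g: successors {f, h}; ¬(q ∨ p) there: f:T, h:F. ✗
h: no successors, so □¬(q ∨ p) holds vacuously. ✓
Satisfying worlds: {c, h}.
So □¬(q ∨ p) fails at the other 4 worlds.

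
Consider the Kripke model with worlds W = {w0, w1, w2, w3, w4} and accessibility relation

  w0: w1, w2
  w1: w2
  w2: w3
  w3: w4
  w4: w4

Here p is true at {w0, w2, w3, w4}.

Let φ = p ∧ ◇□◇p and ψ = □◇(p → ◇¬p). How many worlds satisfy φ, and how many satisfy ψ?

For p ∧ ◇□◇p:
w0: p is T, ◇□◇p is T. ✓
w1: p is F, ◇□◇p is T. ✗
w2: p is T, ◇□◇p is T. ✓
w3: p is T, ◇□◇p is T. ✓
w4: p is T, ◇□◇p is T. ✓
— 4 worlds.
For □◇(p → ◇¬p):
w0: successors {w1, w2}; ◇(p → ◇¬p) there: w1:F, w2:F. ✗
w1: successors {w2}; ◇(p → ◇¬p) there: w2:F. ✗
w2: successors {w3}; ◇(p → ◇¬p) there: w3:F. ✗
w3: successors {w4}; ◇(p → ◇¬p) there: w4:F. ✗
w4: successors {w4}; ◇(p → ◇¬p) there: w4:F. ✗
— 0 worlds.

4 and 0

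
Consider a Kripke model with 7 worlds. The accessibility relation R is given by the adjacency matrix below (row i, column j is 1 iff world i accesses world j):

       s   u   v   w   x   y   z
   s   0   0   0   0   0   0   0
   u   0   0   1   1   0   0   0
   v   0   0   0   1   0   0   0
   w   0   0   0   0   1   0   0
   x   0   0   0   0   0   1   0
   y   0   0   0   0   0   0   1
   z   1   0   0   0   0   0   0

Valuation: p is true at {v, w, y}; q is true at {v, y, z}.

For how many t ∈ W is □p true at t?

4

s: no successors, so □p holds vacuously. ✓
u: successors {v, w}; p there: v:T, w:T. ✓
v: successors {w}; p there: w:T. ✓
w: successors {x}; p there: x:F. ✗
x: successors {y}; p there: y:T. ✓
y: successors {z}; p there: z:F. ✗
z: successors {s}; p there: s:F. ✗
Satisfying worlds: {s, u, v, x}.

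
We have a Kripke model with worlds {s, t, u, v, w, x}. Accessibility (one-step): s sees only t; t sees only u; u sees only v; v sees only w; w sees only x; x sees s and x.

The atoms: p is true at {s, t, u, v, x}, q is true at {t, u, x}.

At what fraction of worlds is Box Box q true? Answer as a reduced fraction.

1/3

s: successors {t}; Box q there: t:T. ✓
t: successors {u}; Box q there: u:F. ✗
u: successors {v}; Box q there: v:F. ✗
v: successors {w}; Box q there: w:T. ✓
w: successors {x}; Box q there: x:F. ✗
x: successors {s, x}; Box q there: s:T, x:F. ✗
That's 2 of 6 worlds, so 2/6 = 1/3.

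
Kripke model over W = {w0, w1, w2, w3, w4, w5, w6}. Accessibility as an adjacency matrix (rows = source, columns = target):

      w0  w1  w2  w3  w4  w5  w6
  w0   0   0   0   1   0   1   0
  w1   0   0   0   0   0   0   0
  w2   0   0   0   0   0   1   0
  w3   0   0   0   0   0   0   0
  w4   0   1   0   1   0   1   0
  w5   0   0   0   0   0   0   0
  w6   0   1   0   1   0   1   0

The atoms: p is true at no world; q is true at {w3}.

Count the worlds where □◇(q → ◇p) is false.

w0: successors {w3, w5}; ◇(q → ◇p) there: w3:F, w5:F. ✗
w1: no successors, so □◇(q → ◇p) holds vacuously. ✓
w2: successors {w5}; ◇(q → ◇p) there: w5:F. ✗
w3: no successors, so □◇(q → ◇p) holds vacuously. ✓
w4: successors {w1, w3, w5}; ◇(q → ◇p) there: w1:F, w3:F, w5:F. ✗
w5: no successors, so □◇(q → ◇p) holds vacuously. ✓
w6: successors {w1, w3, w5}; ◇(q → ◇p) there: w1:F, w3:F, w5:F. ✗
Satisfying worlds: {w1, w3, w5}.
So □◇(q → ◇p) fails at the other 4 worlds.

4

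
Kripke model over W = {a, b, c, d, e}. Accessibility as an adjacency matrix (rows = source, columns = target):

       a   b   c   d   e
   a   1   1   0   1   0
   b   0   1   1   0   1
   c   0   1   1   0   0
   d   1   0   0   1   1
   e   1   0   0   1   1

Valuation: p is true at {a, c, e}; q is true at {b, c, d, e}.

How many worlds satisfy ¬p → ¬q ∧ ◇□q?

a: ¬p is F, ¬q ∧ ◇□q is T. ✓
b: ¬p is T, ¬q ∧ ◇□q is F. ✗
c: ¬p is F, ¬q ∧ ◇□q is F. ✓
d: ¬p is T, ¬q ∧ ◇□q is F. ✗
e: ¬p is F, ¬q ∧ ◇□q is F. ✓
Satisfying worlds: {a, c, e}.

3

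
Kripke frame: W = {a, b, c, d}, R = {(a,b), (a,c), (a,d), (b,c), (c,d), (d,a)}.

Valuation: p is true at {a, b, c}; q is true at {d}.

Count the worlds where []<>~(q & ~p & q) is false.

a: successors {b, c, d}; <>~(q & ~p & q) there: b:T, c:F, d:T. ✗
b: successors {c}; <>~(q & ~p & q) there: c:F. ✗
c: successors {d}; <>~(q & ~p & q) there: d:T. ✓
d: successors {a}; <>~(q & ~p & q) there: a:T. ✓
Satisfying worlds: {c, d}.
So []<>~(q & ~p & q) fails at the other 2 worlds.

2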